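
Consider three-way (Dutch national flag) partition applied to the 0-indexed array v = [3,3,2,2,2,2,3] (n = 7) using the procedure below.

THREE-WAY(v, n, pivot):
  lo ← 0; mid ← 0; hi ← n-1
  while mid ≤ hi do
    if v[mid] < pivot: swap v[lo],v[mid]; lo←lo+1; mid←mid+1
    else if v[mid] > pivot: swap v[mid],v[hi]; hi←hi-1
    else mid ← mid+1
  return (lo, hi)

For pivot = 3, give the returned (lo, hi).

pivot = 3; lo=0, mid=0, hi=6
v[mid]=3=3: mid=1
v[mid]=3=3: mid=2
v[mid]=2<3: swap v[0],v[2]; lo=1,mid=3 → [2,3,3,2,2,2,3]
v[mid]=2<3: swap v[1],v[3]; lo=2,mid=4 → [2,2,3,3,2,2,3]
v[mid]=2<3: swap v[2],v[4]; lo=3,mid=5 → [2,2,2,3,3,2,3]
v[mid]=2<3: swap v[3],v[5]; lo=4,mid=6 → [2,2,2,2,3,3,3]
v[mid]=3=3: mid=7
end: lo=4, hi=6; v = [2,2,2,2,3,3,3]

(4, 6)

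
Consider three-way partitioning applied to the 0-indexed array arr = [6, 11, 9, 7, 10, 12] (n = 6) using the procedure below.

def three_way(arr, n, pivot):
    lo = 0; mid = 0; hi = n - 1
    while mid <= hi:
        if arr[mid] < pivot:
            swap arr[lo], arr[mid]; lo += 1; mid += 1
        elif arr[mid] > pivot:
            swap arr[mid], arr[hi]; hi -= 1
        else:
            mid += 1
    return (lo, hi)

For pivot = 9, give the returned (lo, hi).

(2, 2)

lo=0 mid=0 hi=5
6<9: swap(0,0), lo=1 mid=1 ⇒ [6, 11, 9, 7, 10, 12]
11>9: swap(1,5), hi=4 ⇒ [6, 12, 9, 7, 10, 11]
12>9: swap(1,4), hi=3 ⇒ [6, 10, 9, 7, 12, 11]
10>9: swap(1,3), hi=2 ⇒ [6, 7, 9, 10, 12, 11]
7<9: swap(1,1), lo=2 mid=2 ⇒ [6, 7, 9, 10, 12, 11]
9=9: mid=3
done. lo=2 hi=2; arr=[6, 7, 9, 10, 12, 11]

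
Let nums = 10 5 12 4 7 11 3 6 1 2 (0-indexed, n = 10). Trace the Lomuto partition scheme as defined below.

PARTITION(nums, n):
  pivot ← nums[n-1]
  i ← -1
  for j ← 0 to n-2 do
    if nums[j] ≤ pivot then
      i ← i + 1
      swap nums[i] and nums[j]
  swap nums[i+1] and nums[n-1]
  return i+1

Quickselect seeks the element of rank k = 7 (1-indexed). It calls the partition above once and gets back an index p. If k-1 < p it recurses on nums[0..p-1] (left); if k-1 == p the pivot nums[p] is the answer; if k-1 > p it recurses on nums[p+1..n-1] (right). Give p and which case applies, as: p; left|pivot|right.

1; right

pivot=2, i=-1
j=0: 10>2, skip
j=1: 5>2, skip
j=2: 12>2, skip
j=3: 4>2, skip
j=4: 7>2, skip
j=5: 11>2, skip
j=6: 3>2, skip
j=7: 6>2, skip
j=8: 1≤2, i=0, swap(0,8) ⇒ 1 5 12 4 7 11 3 6 10 2
swap(1,9) ⇒ 1 2 12 4 7 11 3 6 10 5; return 1
p = 1; k-1 = 6 > 1 ⇒ right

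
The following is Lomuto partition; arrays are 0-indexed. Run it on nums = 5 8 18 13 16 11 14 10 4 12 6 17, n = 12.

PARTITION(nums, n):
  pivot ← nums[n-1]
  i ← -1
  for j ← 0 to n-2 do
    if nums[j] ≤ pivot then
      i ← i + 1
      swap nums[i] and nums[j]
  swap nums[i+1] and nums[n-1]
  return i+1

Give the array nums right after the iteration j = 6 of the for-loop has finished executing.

pivot = nums[11] = 17; i = -1
j=0: nums[0]=5 ≤ 17 → i=0, swap nums[0],nums[0] (no change) → 5 8 18 13 16 11 14 10 4 12 6 17
j=1: nums[1]=8 ≤ 17 → i=1, swap nums[1],nums[1] (no change) → 5 8 18 13 16 11 14 10 4 12 6 17
j=2: nums[2]=18 > 17 → no swap
j=3: nums[3]=13 ≤ 17 → i=2, swap nums[2],nums[3] → 5 8 13 18 16 11 14 10 4 12 6 17
j=4: nums[4]=16 ≤ 17 → i=3, swap nums[3],nums[4] → 5 8 13 16 18 11 14 10 4 12 6 17
j=5: nums[5]=11 ≤ 17 → i=4, swap nums[4],nums[5] → 5 8 13 16 11 18 14 10 4 12 6 17
j=6: nums[6]=14 ≤ 17 → i=5, swap nums[5],nums[6] → 5 8 13 16 11 14 18 10 4 12 6 17
(after j=6) nums = 5 8 13 16 11 14 18 10 4 12 6 17

5 8 13 16 11 14 18 10 4 12 6 17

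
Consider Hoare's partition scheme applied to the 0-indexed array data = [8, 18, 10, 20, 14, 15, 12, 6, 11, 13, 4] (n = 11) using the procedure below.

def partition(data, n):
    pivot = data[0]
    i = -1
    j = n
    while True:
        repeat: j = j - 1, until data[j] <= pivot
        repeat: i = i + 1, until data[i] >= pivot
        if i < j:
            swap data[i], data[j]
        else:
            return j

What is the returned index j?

pivot=8
j stops at 10 (4), i stops at 0 (8); swap ⇒ [4, 18, 10, 20, 14, 15, 12, 6, 11, 13, 8]
j stops at 7 (6), i stops at 1 (18); swap ⇒ [4, 6, 10, 20, 14, 15, 12, 18, 11, 13, 8]
j stops at 1, i stops at 2; i≥j ⇒ return 1. data=[4, 6, 10, 20, 14, 15, 12, 18, 11, 13, 8]

1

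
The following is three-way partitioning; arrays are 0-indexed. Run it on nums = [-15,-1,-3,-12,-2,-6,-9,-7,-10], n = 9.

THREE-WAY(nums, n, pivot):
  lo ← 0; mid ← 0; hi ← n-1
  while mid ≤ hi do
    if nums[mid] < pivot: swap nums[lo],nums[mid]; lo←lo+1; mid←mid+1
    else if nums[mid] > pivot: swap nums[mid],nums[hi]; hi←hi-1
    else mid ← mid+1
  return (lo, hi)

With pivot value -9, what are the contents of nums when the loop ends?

[-15,-10,-12,-9,-6,-2,-7,-3,-1]

pivot = -9; lo=0, mid=0, hi=8
nums[mid]=-15<-9: swap nums[0],nums[0]; lo=1,mid=1 → [-15,-1,-3,-12,-2,-6,-9,-7,-10]
nums[mid]=-1>-9: swap nums[1],nums[8]; hi=7 → [-15,-10,-3,-12,-2,-6,-9,-7,-1]
nums[mid]=-10<-9: swap nums[1],nums[1]; lo=2,mid=2 → [-15,-10,-3,-12,-2,-6,-9,-7,-1]
nums[mid]=-3>-9: swap nums[2],nums[7]; hi=6 → [-15,-10,-7,-12,-2,-6,-9,-3,-1]
nums[mid]=-7>-9: swap nums[2],nums[6]; hi=5 → [-15,-10,-9,-12,-2,-6,-7,-3,-1]
nums[mid]=-9=-9: mid=3
nums[mid]=-12<-9: swap nums[2],nums[3]; lo=3,mid=4 → [-15,-10,-12,-9,-2,-6,-7,-3,-1]
nums[mid]=-2>-9: swap nums[4],nums[5]; hi=4 → [-15,-10,-12,-9,-6,-2,-7,-3,-1]
nums[mid]=-6>-9: swap nums[4],nums[4]; hi=3 → [-15,-10,-12,-9,-6,-2,-7,-3,-1]
end: lo=3, hi=3; nums = [-15,-10,-12,-9,-6,-2,-7,-3,-1]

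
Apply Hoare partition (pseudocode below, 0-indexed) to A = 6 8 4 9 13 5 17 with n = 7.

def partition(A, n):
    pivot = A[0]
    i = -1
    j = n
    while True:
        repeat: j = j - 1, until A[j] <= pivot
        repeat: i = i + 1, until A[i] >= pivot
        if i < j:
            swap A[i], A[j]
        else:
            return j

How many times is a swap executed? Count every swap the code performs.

2

pivot = A[0] = 6; i = -1, j = 7
j→5 (A[5]=5≤6), i→0 (A[0]=6≥6); i<j, swap → 5 8 4 9 13 6 17
j→2 (A[2]=4≤6), i→1 (A[1]=8≥6); i<j, swap → 5 4 8 9 13 6 17
j→1, i→2; i≥j, return j=1. A = 5 4 8 9 13 6 17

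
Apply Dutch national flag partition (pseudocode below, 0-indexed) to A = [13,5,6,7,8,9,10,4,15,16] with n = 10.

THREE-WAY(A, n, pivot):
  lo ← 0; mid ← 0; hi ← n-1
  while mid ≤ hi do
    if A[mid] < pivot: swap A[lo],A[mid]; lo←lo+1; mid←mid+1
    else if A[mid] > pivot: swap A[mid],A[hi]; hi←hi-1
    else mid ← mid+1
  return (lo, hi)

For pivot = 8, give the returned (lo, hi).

pivot = 8; lo=0, mid=0, hi=9
A[mid]=13>8: swap A[0],A[9]; hi=8 → [16,5,6,7,8,9,10,4,15,13]
A[mid]=16>8: swap A[0],A[8]; hi=7 → [15,5,6,7,8,9,10,4,16,13]
A[mid]=15>8: swap A[0],A[7]; hi=6 → [4,5,6,7,8,9,10,15,16,13]
A[mid]=4<8: swap A[0],A[0]; lo=1,mid=1 → [4,5,6,7,8,9,10,15,16,13]
A[mid]=5<8: swap A[1],A[1]; lo=2,mid=2 → [4,5,6,7,8,9,10,15,16,13]
A[mid]=6<8: swap A[2],A[2]; lo=3,mid=3 → [4,5,6,7,8,9,10,15,16,13]
A[mid]=7<8: swap A[3],A[3]; lo=4,mid=4 → [4,5,6,7,8,9,10,15,16,13]
A[mid]=8=8: mid=5
A[mid]=9>8: swap A[5],A[6]; hi=5 → [4,5,6,7,8,10,9,15,16,13]
A[mid]=10>8: swap A[5],A[5]; hi=4 → [4,5,6,7,8,10,9,15,16,13]
end: lo=4, hi=4; A = [4,5,6,7,8,10,9,15,16,13]

(4, 4)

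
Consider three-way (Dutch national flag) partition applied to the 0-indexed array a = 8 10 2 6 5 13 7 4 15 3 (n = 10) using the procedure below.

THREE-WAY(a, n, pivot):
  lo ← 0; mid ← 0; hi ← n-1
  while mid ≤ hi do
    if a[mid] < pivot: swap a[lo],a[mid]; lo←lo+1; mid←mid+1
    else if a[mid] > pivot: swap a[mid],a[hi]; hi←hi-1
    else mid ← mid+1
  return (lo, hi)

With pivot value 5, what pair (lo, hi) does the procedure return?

lo=0 mid=0 hi=9
8>5: swap(0,9), hi=8 ⇒ 3 10 2 6 5 13 7 4 15 8
3<5: swap(0,0), lo=1 mid=1 ⇒ 3 10 2 6 5 13 7 4 15 8
10>5: swap(1,8), hi=7 ⇒ 3 15 2 6 5 13 7 4 10 8
15>5: swap(1,7), hi=6 ⇒ 3 4 2 6 5 13 7 15 10 8
4<5: swap(1,1), lo=2 mid=2 ⇒ 3 4 2 6 5 13 7 15 10 8
2<5: swap(2,2), lo=3 mid=3 ⇒ 3 4 2 6 5 13 7 15 10 8
6>5: swap(3,6), hi=5 ⇒ 3 4 2 7 5 13 6 15 10 8
7>5: swap(3,5), hi=4 ⇒ 3 4 2 13 5 7 6 15 10 8
13>5: swap(3,4), hi=3 ⇒ 3 4 2 5 13 7 6 15 10 8
5=5: mid=4
done. lo=3 hi=3; a=3 4 2 5 13 7 6 15 10 8

(3, 3)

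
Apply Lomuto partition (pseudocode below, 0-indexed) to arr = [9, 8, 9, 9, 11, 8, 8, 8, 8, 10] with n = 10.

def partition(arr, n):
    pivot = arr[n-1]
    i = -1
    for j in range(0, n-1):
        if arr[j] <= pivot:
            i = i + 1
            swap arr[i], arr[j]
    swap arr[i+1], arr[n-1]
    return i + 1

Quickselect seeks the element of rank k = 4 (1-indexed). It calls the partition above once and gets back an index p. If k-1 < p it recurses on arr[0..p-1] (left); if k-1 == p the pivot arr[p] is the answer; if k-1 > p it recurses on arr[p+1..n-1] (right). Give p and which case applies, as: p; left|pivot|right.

8; left

pivot = arr[9] = 10; i = -1
j=0: arr[0]=9 ≤ 10 → i=0, swap arr[0],arr[0] (no change) → [9, 8, 9, 9, 11, 8, 8, 8, 8, 10]
j=1: arr[1]=8 ≤ 10 → i=1, swap arr[1],arr[1] (no change) → [9, 8, 9, 9, 11, 8, 8, 8, 8, 10]
j=2: arr[2]=9 ≤ 10 → i=2, swap arr[2],arr[2] (no change) → [9, 8, 9, 9, 11, 8, 8, 8, 8, 10]
j=3: arr[3]=9 ≤ 10 → i=3, swap arr[3],arr[3] (no change) → [9, 8, 9, 9, 11, 8, 8, 8, 8, 10]
j=4: arr[4]=11 > 10 → no swap
j=5: arr[5]=8 ≤ 10 → i=4, swap arr[4],arr[5] → [9, 8, 9, 9, 8, 11, 8, 8, 8, 10]
j=6: arr[6]=8 ≤ 10 → i=5, swap arr[5],arr[6] → [9, 8, 9, 9, 8, 8, 11, 8, 8, 10]
j=7: arr[7]=8 ≤ 10 → i=6, swap arr[6],arr[7] → [9, 8, 9, 9, 8, 8, 8, 11, 8, 10]
j=8: arr[8]=8 ≤ 10 → i=7, swap arr[7],arr[8] → [9, 8, 9, 9, 8, 8, 8, 8, 11, 10]
final swap arr[8],arr[9] → [9, 8, 9, 9, 8, 8, 8, 8, 10, 11]; return 8
p = 8; k-1 = 3 < 8 ⇒ left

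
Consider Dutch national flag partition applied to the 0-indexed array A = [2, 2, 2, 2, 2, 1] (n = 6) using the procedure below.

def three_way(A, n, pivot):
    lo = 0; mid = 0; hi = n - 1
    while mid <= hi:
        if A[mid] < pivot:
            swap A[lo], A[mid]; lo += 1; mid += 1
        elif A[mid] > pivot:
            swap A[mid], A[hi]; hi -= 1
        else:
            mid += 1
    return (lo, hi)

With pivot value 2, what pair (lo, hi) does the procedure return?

(1, 5)

pivot = 2; lo=0, mid=0, hi=5
A[mid]=2=2: mid=1
A[mid]=2=2: mid=2
A[mid]=2=2: mid=3
A[mid]=2=2: mid=4
A[mid]=2=2: mid=5
A[mid]=1<2: swap A[0],A[5]; lo=1,mid=6 → [1, 2, 2, 2, 2, 2]
end: lo=1, hi=5; A = [1, 2, 2, 2, 2, 2]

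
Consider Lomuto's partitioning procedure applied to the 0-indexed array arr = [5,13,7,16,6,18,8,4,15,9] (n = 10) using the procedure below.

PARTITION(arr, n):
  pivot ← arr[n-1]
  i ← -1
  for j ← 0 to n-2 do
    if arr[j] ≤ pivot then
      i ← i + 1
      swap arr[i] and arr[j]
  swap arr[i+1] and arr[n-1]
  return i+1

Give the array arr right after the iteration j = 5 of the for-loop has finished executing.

pivot = arr[9] = 9; i = -1
j=0: arr[0]=5 ≤ 9 → i=0, swap arr[0],arr[0] (no change) → [5,13,7,16,6,18,8,4,15,9]
j=1: arr[1]=13 > 9 → no swap
j=2: arr[2]=7 ≤ 9 → i=1, swap arr[1],arr[2] → [5,7,13,16,6,18,8,4,15,9]
j=3: arr[3]=16 > 9 → no swap
j=4: arr[4]=6 ≤ 9 → i=2, swap arr[2],arr[4] → [5,7,6,16,13,18,8,4,15,9]
j=5: arr[5]=18 > 9 → no swap
(after j=5) arr = [5,7,6,16,13,18,8,4,15,9]

[5,7,6,16,13,18,8,4,15,9]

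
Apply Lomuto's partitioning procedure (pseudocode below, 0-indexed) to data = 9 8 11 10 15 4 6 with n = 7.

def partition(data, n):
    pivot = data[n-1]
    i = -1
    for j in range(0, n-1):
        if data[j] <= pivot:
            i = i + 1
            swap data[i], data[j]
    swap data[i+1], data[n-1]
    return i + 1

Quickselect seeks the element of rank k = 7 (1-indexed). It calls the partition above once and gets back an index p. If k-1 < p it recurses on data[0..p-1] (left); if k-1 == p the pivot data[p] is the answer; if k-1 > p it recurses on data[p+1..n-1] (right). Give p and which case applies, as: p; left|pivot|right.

1; right

pivot=6, i=-1
j=0: 9>6, skip
j=1: 8>6, skip
j=2: 11>6, skip
j=3: 10>6, skip
j=4: 15>6, skip
j=5: 4≤6, i=0, swap(0,5) ⇒ 4 8 11 10 15 9 6
swap(1,6) ⇒ 4 6 11 10 15 9 8; return 1
p = 1; k-1 = 6 > 1 ⇒ right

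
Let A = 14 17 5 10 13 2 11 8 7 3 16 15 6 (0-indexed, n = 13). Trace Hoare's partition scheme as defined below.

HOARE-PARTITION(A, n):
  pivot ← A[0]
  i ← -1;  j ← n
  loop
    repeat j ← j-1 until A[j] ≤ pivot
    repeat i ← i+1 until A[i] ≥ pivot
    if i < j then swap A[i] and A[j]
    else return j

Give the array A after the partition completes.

6 3 5 10 13 2 11 8 7 17 16 15 14

pivot=14
j stops at 12 (6), i stops at 0 (14); swap ⇒ 6 17 5 10 13 2 11 8 7 3 16 15 14
j stops at 9 (3), i stops at 1 (17); swap ⇒ 6 3 5 10 13 2 11 8 7 17 16 15 14
j stops at 8, i stops at 9; i≥j ⇒ return 8. A=6 3 5 10 13 2 11 8 7 17 16 15 14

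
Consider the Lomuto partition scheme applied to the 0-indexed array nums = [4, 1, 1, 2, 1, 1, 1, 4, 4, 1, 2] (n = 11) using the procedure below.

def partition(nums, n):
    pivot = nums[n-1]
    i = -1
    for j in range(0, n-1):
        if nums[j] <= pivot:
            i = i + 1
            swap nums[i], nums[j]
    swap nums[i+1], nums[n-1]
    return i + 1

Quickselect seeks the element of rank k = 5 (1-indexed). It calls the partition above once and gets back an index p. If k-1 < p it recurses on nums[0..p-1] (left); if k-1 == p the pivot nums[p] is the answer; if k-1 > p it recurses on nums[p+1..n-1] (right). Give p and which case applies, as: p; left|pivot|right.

7; left

pivot=2, i=-1
j=0: 4>2, skip
j=1: 1≤2, i=0, swap(0,1) ⇒ [1, 4, 1, 2, 1, 1, 1, 4, 4, 1, 2]
j=2: 1≤2, i=1, swap(1,2) ⇒ [1, 1, 4, 2, 1, 1, 1, 4, 4, 1, 2]
j=3: 2≤2, i=2, swap(2,3) ⇒ [1, 1, 2, 4, 1, 1, 1, 4, 4, 1, 2]
j=4: 1≤2, i=3, swap(3,4) ⇒ [1, 1, 2, 1, 4, 1, 1, 4, 4, 1, 2]
j=5: 1≤2, i=4, swap(4,5) ⇒ [1, 1, 2, 1, 1, 4, 1, 4, 4, 1, 2]
j=6: 1≤2, i=5, swap(5,6) ⇒ [1, 1, 2, 1, 1, 1, 4, 4, 4, 1, 2]
j=7: 4>2, skip
j=8: 4>2, skip
j=9: 1≤2, i=6, swap(6,9) ⇒ [1, 1, 2, 1, 1, 1, 1, 4, 4, 4, 2]
swap(7,10) ⇒ [1, 1, 2, 1, 1, 1, 1, 2, 4, 4, 4]; return 7
p = 7; k-1 = 4 < 7 ⇒ left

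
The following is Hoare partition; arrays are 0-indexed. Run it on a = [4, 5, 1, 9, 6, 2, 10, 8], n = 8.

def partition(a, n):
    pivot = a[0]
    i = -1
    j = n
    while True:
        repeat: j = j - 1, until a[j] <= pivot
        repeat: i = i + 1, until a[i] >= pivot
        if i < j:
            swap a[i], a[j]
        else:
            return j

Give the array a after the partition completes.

[2, 1, 5, 9, 6, 4, 10, 8]

pivot=4
j stops at 5 (2), i stops at 0 (4); swap ⇒ [2, 5, 1, 9, 6, 4, 10, 8]
j stops at 2 (1), i stops at 1 (5); swap ⇒ [2, 1, 5, 9, 6, 4, 10, 8]
j stops at 1, i stops at 2; i≥j ⇒ return 1. a=[2, 1, 5, 9, 6, 4, 10, 8]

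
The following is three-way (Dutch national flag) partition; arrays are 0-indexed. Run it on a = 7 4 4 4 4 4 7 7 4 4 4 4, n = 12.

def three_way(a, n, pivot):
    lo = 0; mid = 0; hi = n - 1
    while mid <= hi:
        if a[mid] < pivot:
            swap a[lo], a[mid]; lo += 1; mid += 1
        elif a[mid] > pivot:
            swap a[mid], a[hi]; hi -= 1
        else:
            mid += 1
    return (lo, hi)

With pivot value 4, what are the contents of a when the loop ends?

lo=0 mid=0 hi=11
7>4: swap(0,11), hi=10 ⇒ 4 4 4 4 4 4 7 7 4 4 4 7
4=4: mid=1
4=4: mid=2
4=4: mid=3
4=4: mid=4
4=4: mid=5
4=4: mid=6
7>4: swap(6,10), hi=9 ⇒ 4 4 4 4 4 4 4 7 4 4 7 7
4=4: mid=7
7>4: swap(7,9), hi=8 ⇒ 4 4 4 4 4 4 4 4 4 7 7 7
4=4: mid=8
4=4: mid=9
done. lo=0 hi=8; a=4 4 4 4 4 4 4 4 4 7 7 7

4 4 4 4 4 4 4 4 4 7 7 7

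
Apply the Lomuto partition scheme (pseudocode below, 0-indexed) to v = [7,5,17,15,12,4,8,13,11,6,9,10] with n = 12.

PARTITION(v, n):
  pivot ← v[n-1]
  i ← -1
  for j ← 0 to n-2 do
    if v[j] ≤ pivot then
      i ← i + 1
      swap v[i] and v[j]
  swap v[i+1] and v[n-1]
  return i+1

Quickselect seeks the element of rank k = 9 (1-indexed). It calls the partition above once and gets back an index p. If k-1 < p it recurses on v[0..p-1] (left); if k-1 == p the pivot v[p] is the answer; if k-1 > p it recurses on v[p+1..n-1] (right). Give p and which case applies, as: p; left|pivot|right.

6; right

pivot = v[11] = 10; i = -1
j=0: v[0]=7 ≤ 10 → i=0, swap v[0],v[0] (no change) → [7,5,17,15,12,4,8,13,11,6,9,10]
j=1: v[1]=5 ≤ 10 → i=1, swap v[1],v[1] (no change) → [7,5,17,15,12,4,8,13,11,6,9,10]
j=2: v[2]=17 > 10 → no swap
j=3: v[3]=15 > 10 → no swap
j=4: v[4]=12 > 10 → no swap
j=5: v[5]=4 ≤ 10 → i=2, swap v[2],v[5] → [7,5,4,15,12,17,8,13,11,6,9,10]
j=6: v[6]=8 ≤ 10 → i=3, swap v[3],v[6] → [7,5,4,8,12,17,15,13,11,6,9,10]
j=7: v[7]=13 > 10 → no swap
j=8: v[8]=11 > 10 → no swap
j=9: v[9]=6 ≤ 10 → i=4, swap v[4],v[9] → [7,5,4,8,6,17,15,13,11,12,9,10]
j=10: v[10]=9 ≤ 10 → i=5, swap v[5],v[10] → [7,5,4,8,6,9,15,13,11,12,17,10]
final swap v[6],v[11] → [7,5,4,8,6,9,10,13,11,12,17,15]; return 6
p = 6; k-1 = 8 > 6 ⇒ right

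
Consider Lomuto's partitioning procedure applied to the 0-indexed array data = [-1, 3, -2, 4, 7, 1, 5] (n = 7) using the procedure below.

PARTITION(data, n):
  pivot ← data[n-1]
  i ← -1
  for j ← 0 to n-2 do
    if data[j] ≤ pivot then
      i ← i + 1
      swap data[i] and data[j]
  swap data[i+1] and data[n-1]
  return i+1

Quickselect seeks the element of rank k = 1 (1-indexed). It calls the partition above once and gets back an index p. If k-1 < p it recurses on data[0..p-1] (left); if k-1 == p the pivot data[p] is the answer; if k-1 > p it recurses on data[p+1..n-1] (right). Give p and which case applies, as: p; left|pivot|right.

pivot = data[6] = 5; i = -1
j=0: data[0]=-1 ≤ 5 → i=0, swap data[0],data[0] (no change) → [-1, 3, -2, 4, 7, 1, 5]
j=1: data[1]=3 ≤ 5 → i=1, swap data[1],data[1] (no change) → [-1, 3, -2, 4, 7, 1, 5]
j=2: data[2]=-2 ≤ 5 → i=2, swap data[2],data[2] (no change) → [-1, 3, -2, 4, 7, 1, 5]
j=3: data[3]=4 ≤ 5 → i=3, swap data[3],data[3] (no change) → [-1, 3, -2, 4, 7, 1, 5]
j=4: data[4]=7 > 5 → no swap
j=5: data[5]=1 ≤ 5 → i=4, swap data[4],data[5] → [-1, 3, -2, 4, 1, 7, 5]
final swap data[5],data[6] → [-1, 3, -2, 4, 1, 5, 7]; return 5
p = 5; k-1 = 0 < 5 ⇒ left

5; left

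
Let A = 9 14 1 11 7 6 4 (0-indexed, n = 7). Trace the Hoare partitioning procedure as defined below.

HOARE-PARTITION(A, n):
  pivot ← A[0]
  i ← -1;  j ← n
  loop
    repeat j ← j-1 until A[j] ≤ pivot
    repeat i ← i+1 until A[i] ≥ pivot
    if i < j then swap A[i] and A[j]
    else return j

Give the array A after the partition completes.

pivot = A[0] = 9; i = -1, j = 7
j→6 (A[6]=4≤9), i→0 (A[0]=9≥9); i<j, swap → 4 14 1 11 7 6 9
j→5 (A[5]=6≤9), i→1 (A[1]=14≥9); i<j, swap → 4 6 1 11 7 14 9
j→4 (A[4]=7≤9), i→3 (A[3]=11≥9); i<j, swap → 4 6 1 7 11 14 9
j→3, i→4; i≥j, return j=3. A = 4 6 1 7 11 14 9

4 6 1 7 11 14 9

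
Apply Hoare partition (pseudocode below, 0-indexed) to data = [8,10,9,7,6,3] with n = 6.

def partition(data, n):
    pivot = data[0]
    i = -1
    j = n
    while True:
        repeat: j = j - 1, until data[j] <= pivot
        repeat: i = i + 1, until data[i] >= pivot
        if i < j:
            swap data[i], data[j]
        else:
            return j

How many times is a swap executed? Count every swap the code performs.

pivot = data[0] = 8; i = -1, j = 6
j→5 (data[5]=3≤8), i→0 (data[0]=8≥8); i<j, swap → [3,10,9,7,6,8]
j→4 (data[4]=6≤8), i→1 (data[1]=10≥8); i<j, swap → [3,6,9,7,10,8]
j→3 (data[3]=7≤8), i→2 (data[2]=9≥8); i<j, swap → [3,6,7,9,10,8]
j→2, i→3; i≥j, return j=2. data = [3,6,7,9,10,8]

3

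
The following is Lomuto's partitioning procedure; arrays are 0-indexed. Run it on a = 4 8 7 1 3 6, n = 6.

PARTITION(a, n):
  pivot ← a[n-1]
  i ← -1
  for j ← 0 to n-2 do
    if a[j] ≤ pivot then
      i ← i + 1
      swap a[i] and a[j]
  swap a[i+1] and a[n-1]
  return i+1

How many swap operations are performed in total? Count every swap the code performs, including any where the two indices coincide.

pivot = a[5] = 6; i = -1
j=0: a[0]=4 ≤ 6 → i=0, swap a[0],a[0] (no change) → 4 8 7 1 3 6
j=1: a[1]=8 > 6 → no swap
j=2: a[2]=7 > 6 → no swap
j=3: a[3]=1 ≤ 6 → i=1, swap a[1],a[3] → 4 1 7 8 3 6
j=4: a[4]=3 ≤ 6 → i=2, swap a[2],a[4] → 4 1 3 8 7 6
final swap a[3],a[5] → 4 1 3 6 7 8; return 3

4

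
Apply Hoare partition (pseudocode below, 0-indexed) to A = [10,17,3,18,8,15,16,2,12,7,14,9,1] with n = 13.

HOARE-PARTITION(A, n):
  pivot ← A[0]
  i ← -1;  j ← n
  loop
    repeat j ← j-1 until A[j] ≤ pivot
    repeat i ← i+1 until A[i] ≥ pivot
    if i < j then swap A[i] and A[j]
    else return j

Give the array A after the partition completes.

[1,9,3,7,8,2,16,15,12,18,14,17,10]

pivot = A[0] = 10; i = -1, j = 13
j→12 (A[12]=1≤10), i→0 (A[0]=10≥10); i<j, swap → [1,17,3,18,8,15,16,2,12,7,14,9,10]
j→11 (A[11]=9≤10), i→1 (A[1]=17≥10); i<j, swap → [1,9,3,18,8,15,16,2,12,7,14,17,10]
j→9 (A[9]=7≤10), i→3 (A[3]=18≥10); i<j, swap → [1,9,3,7,8,15,16,2,12,18,14,17,10]
j→7 (A[7]=2≤10), i→5 (A[5]=15≥10); i<j, swap → [1,9,3,7,8,2,16,15,12,18,14,17,10]
j→5, i→6; i≥j, return j=5. A = [1,9,3,7,8,2,16,15,12,18,14,17,10]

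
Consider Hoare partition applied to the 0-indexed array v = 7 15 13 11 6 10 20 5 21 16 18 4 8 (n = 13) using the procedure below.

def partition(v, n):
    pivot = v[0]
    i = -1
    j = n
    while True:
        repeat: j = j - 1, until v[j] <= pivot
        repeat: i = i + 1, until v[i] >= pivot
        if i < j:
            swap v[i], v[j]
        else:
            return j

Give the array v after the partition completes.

pivot = v[0] = 7; i = -1, j = 13
j→11 (v[11]=4≤7), i→0 (v[0]=7≥7); i<j, swap → 4 15 13 11 6 10 20 5 21 16 18 7 8
j→7 (v[7]=5≤7), i→1 (v[1]=15≥7); i<j, swap → 4 5 13 11 6 10 20 15 21 16 18 7 8
j→4 (v[4]=6≤7), i→2 (v[2]=13≥7); i<j, swap → 4 5 6 11 13 10 20 15 21 16 18 7 8
j→2, i→3; i≥j, return j=2. v = 4 5 6 11 13 10 20 15 21 16 18 7 8

4 5 6 11 13 10 20 15 21 16 18 7 8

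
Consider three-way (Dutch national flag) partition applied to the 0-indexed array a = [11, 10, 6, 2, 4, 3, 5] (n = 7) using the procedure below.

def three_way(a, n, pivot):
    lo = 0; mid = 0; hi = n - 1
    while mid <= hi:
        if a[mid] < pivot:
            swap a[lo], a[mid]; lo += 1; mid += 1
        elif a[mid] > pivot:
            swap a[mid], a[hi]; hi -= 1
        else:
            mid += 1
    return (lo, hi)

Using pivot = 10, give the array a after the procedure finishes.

pivot = 10; lo=0, mid=0, hi=6
a[mid]=11>10: swap a[0],a[6]; hi=5 → [5, 10, 6, 2, 4, 3, 11]
a[mid]=5<10: swap a[0],a[0]; lo=1,mid=1 → [5, 10, 6, 2, 4, 3, 11]
a[mid]=10=10: mid=2
a[mid]=6<10: swap a[1],a[2]; lo=2,mid=3 → [5, 6, 10, 2, 4, 3, 11]
a[mid]=2<10: swap a[2],a[3]; lo=3,mid=4 → [5, 6, 2, 10, 4, 3, 11]
a[mid]=4<10: swap a[3],a[4]; lo=4,mid=5 → [5, 6, 2, 4, 10, 3, 11]
a[mid]=3<10: swap a[4],a[5]; lo=5,mid=6 → [5, 6, 2, 4, 3, 10, 11]
end: lo=5, hi=5; a = [5, 6, 2, 4, 3, 10, 11]

[5, 6, 2, 4, 3, 10, 11]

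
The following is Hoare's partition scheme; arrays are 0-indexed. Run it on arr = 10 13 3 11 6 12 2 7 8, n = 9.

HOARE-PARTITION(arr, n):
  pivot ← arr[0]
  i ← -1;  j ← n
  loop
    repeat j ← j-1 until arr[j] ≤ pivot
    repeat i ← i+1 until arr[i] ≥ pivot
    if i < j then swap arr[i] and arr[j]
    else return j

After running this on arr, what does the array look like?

8 7 3 2 6 12 11 13 10

pivot=10
j stops at 8 (8), i stops at 0 (10); swap ⇒ 8 13 3 11 6 12 2 7 10
j stops at 7 (7), i stops at 1 (13); swap ⇒ 8 7 3 11 6 12 2 13 10
j stops at 6 (2), i stops at 3 (11); swap ⇒ 8 7 3 2 6 12 11 13 10
j stops at 4, i stops at 5; i≥j ⇒ return 4. arr=8 7 3 2 6 12 11 13 10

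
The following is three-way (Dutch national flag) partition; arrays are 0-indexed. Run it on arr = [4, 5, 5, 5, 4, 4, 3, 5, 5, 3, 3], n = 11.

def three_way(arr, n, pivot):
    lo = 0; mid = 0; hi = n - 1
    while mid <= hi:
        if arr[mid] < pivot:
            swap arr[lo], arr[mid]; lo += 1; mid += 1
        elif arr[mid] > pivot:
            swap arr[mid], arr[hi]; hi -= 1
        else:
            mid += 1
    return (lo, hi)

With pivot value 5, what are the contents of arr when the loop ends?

[4, 4, 4, 3, 3, 3, 5, 5, 5, 5, 5]

pivot = 5; lo=0, mid=0, hi=10
arr[mid]=4<5: swap arr[0],arr[0]; lo=1,mid=1 → [4, 5, 5, 5, 4, 4, 3, 5, 5, 3, 3]
arr[mid]=5=5: mid=2
arr[mid]=5=5: mid=3
arr[mid]=5=5: mid=4
arr[mid]=4<5: swap arr[1],arr[4]; lo=2,mid=5 → [4, 4, 5, 5, 5, 4, 3, 5, 5, 3, 3]
arr[mid]=4<5: swap arr[2],arr[5]; lo=3,mid=6 → [4, 4, 4, 5, 5, 5, 3, 5, 5, 3, 3]
arr[mid]=3<5: swap arr[3],arr[6]; lo=4,mid=7 → [4, 4, 4, 3, 5, 5, 5, 5, 5, 3, 3]
arr[mid]=5=5: mid=8
arr[mid]=5=5: mid=9
arr[mid]=3<5: swap arr[4],arr[9]; lo=5,mid=10 → [4, 4, 4, 3, 3, 5, 5, 5, 5, 5, 3]
arr[mid]=3<5: swap arr[5],arr[10]; lo=6,mid=11 → [4, 4, 4, 3, 3, 3, 5, 5, 5, 5, 5]
end: lo=6, hi=10; arr = [4, 4, 4, 3, 3, 3, 5, 5, 5, 5, 5]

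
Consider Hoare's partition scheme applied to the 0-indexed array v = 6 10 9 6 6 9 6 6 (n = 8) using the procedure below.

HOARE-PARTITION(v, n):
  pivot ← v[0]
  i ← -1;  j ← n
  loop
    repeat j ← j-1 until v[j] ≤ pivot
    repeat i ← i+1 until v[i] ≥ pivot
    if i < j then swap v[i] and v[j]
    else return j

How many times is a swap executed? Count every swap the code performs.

3

pivot=6
j stops at 7 (6), i stops at 0 (6); swap ⇒ 6 10 9 6 6 9 6 6
j stops at 6 (6), i stops at 1 (10); swap ⇒ 6 6 9 6 6 9 10 6
j stops at 4 (6), i stops at 2 (9); swap ⇒ 6 6 6 6 9 9 10 6
j stops at 3, i stops at 3; i≥j ⇒ return 3. v=6 6 6 6 9 9 10 6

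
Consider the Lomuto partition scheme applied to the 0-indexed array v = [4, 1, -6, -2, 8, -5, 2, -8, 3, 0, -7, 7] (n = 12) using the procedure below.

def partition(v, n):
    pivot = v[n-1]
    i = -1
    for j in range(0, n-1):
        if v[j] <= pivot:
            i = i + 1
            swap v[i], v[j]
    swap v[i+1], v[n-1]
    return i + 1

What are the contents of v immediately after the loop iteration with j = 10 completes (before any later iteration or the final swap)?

pivot = v[11] = 7; i = -1
j=0: v[0]=4 ≤ 7 → i=0, swap v[0],v[0] (no change) → [4, 1, -6, -2, 8, -5, 2, -8, 3, 0, -7, 7]
j=1: v[1]=1 ≤ 7 → i=1, swap v[1],v[1] (no change) → [4, 1, -6, -2, 8, -5, 2, -8, 3, 0, -7, 7]
j=2: v[2]=-6 ≤ 7 → i=2, swap v[2],v[2] (no change) → [4, 1, -6, -2, 8, -5, 2, -8, 3, 0, -7, 7]
j=3: v[3]=-2 ≤ 7 → i=3, swap v[3],v[3] (no change) → [4, 1, -6, -2, 8, -5, 2, -8, 3, 0, -7, 7]
j=4: v[4]=8 > 7 → no swap
j=5: v[5]=-5 ≤ 7 → i=4, swap v[4],v[5] → [4, 1, -6, -2, -5, 8, 2, -8, 3, 0, -7, 7]
j=6: v[6]=2 ≤ 7 → i=5, swap v[5],v[6] → [4, 1, -6, -2, -5, 2, 8, -8, 3, 0, -7, 7]
j=7: v[7]=-8 ≤ 7 → i=6, swap v[6],v[7] → [4, 1, -6, -2, -5, 2, -8, 8, 3, 0, -7, 7]
j=8: v[8]=3 ≤ 7 → i=7, swap v[7],v[8] → [4, 1, -6, -2, -5, 2, -8, 3, 8, 0, -7, 7]
j=9: v[9]=0 ≤ 7 → i=8, swap v[8],v[9] → [4, 1, -6, -2, -5, 2, -8, 3, 0, 8, -7, 7]
j=10: v[10]=-7 ≤ 7 → i=9, swap v[9],v[10] → [4, 1, -6, -2, -5, 2, -8, 3, 0, -7, 8, 7]
(after j=10) v = [4, 1, -6, -2, -5, 2, -8, 3, 0, -7, 8, 7]

[4, 1, -6, -2, -5, 2, -8, 3, 0, -7, 8, 7]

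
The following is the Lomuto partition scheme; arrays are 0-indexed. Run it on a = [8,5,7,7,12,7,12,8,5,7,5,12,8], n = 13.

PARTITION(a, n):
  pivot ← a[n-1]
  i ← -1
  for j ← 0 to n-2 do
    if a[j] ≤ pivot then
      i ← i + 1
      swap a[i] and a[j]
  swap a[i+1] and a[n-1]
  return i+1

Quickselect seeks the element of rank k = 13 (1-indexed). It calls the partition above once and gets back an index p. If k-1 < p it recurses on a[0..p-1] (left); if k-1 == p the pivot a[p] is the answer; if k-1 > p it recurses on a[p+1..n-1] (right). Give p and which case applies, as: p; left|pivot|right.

pivot=8, i=-1
j=0: 8≤8, i=0, swap(0,0) ⇒ [8,5,7,7,12,7,12,8,5,7,5,12,8]
j=1: 5≤8, i=1, swap(1,1) ⇒ [8,5,7,7,12,7,12,8,5,7,5,12,8]
j=2: 7≤8, i=2, swap(2,2) ⇒ [8,5,7,7,12,7,12,8,5,7,5,12,8]
j=3: 7≤8, i=3, swap(3,3) ⇒ [8,5,7,7,12,7,12,8,5,7,5,12,8]
j=4: 12>8, skip
j=5: 7≤8, i=4, swap(4,5) ⇒ [8,5,7,7,7,12,12,8,5,7,5,12,8]
j=6: 12>8, skip
j=7: 8≤8, i=5, swap(5,7) ⇒ [8,5,7,7,7,8,12,12,5,7,5,12,8]
j=8: 5≤8, i=6, swap(6,8) ⇒ [8,5,7,7,7,8,5,12,12,7,5,12,8]
j=9: 7≤8, i=7, swap(7,9) ⇒ [8,5,7,7,7,8,5,7,12,12,5,12,8]
j=10: 5≤8, i=8, swap(8,10) ⇒ [8,5,7,7,7,8,5,7,5,12,12,12,8]
j=11: 12>8, skip
swap(9,12) ⇒ [8,5,7,7,7,8,5,7,5,8,12,12,12]; return 9
p = 9; k-1 = 12 > 9 ⇒ right

9; right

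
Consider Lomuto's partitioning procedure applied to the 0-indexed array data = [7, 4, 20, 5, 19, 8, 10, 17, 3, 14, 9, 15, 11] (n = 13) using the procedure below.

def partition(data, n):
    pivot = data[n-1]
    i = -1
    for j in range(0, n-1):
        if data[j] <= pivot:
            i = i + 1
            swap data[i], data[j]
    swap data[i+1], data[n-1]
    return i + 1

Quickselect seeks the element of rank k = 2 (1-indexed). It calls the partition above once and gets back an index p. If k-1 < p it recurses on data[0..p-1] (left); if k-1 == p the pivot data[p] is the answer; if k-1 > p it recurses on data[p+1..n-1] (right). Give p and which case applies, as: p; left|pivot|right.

pivot = data[12] = 11; i = -1
j=0: data[0]=7 ≤ 11 → i=0, swap data[0],data[0] (no change) → [7, 4, 20, 5, 19, 8, 10, 17, 3, 14, 9, 15, 11]
j=1: data[1]=4 ≤ 11 → i=1, swap data[1],data[1] (no change) → [7, 4, 20, 5, 19, 8, 10, 17, 3, 14, 9, 15, 11]
j=2: data[2]=20 > 11 → no swap
j=3: data[3]=5 ≤ 11 → i=2, swap data[2],data[3] → [7, 4, 5, 20, 19, 8, 10, 17, 3, 14, 9, 15, 11]
j=4: data[4]=19 > 11 → no swap
j=5: data[5]=8 ≤ 11 → i=3, swap data[3],data[5] → [7, 4, 5, 8, 19, 20, 10, 17, 3, 14, 9, 15, 11]
j=6: data[6]=10 ≤ 11 → i=4, swap data[4],data[6] → [7, 4, 5, 8, 10, 20, 19, 17, 3, 14, 9, 15, 11]
j=7: data[7]=17 > 11 → no swap
j=8: data[8]=3 ≤ 11 → i=5, swap data[5],data[8] → [7, 4, 5, 8, 10, 3, 19, 17, 20, 14, 9, 15, 11]
j=9: data[9]=14 > 11 → no swap
j=10: data[10]=9 ≤ 11 → i=6, swap data[6],data[10] → [7, 4, 5, 8, 10, 3, 9, 17, 20, 14, 19, 15, 11]
j=11: data[11]=15 > 11 → no swap
final swap data[7],data[12] → [7, 4, 5, 8, 10, 3, 9, 11, 20, 14, 19, 15, 17]; return 7
p = 7; k-1 = 1 < 7 ⇒ left

7; left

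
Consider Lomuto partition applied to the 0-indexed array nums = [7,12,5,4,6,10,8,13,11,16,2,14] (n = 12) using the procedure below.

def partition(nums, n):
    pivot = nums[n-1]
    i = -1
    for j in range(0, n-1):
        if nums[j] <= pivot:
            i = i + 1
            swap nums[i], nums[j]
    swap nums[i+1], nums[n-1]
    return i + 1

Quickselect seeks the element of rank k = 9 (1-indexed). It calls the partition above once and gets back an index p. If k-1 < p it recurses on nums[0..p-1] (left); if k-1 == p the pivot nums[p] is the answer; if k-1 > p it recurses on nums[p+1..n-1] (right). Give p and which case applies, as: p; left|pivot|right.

10; left

pivot=14, i=-1
j=0: 7≤14, i=0, swap(0,0) ⇒ [7,12,5,4,6,10,8,13,11,16,2,14]
j=1: 12≤14, i=1, swap(1,1) ⇒ [7,12,5,4,6,10,8,13,11,16,2,14]
j=2: 5≤14, i=2, swap(2,2) ⇒ [7,12,5,4,6,10,8,13,11,16,2,14]
j=3: 4≤14, i=3, swap(3,3) ⇒ [7,12,5,4,6,10,8,13,11,16,2,14]
j=4: 6≤14, i=4, swap(4,4) ⇒ [7,12,5,4,6,10,8,13,11,16,2,14]
j=5: 10≤14, i=5, swap(5,5) ⇒ [7,12,5,4,6,10,8,13,11,16,2,14]
j=6: 8≤14, i=6, swap(6,6) ⇒ [7,12,5,4,6,10,8,13,11,16,2,14]
j=7: 13≤14, i=7, swap(7,7) ⇒ [7,12,5,4,6,10,8,13,11,16,2,14]
j=8: 11≤14, i=8, swap(8,8) ⇒ [7,12,5,4,6,10,8,13,11,16,2,14]
j=9: 16>14, skip
j=10: 2≤14, i=9, swap(9,10) ⇒ [7,12,5,4,6,10,8,13,11,2,16,14]
swap(10,11) ⇒ [7,12,5,4,6,10,8,13,11,2,14,16]; return 10
p = 10; k-1 = 8 < 10 ⇒ left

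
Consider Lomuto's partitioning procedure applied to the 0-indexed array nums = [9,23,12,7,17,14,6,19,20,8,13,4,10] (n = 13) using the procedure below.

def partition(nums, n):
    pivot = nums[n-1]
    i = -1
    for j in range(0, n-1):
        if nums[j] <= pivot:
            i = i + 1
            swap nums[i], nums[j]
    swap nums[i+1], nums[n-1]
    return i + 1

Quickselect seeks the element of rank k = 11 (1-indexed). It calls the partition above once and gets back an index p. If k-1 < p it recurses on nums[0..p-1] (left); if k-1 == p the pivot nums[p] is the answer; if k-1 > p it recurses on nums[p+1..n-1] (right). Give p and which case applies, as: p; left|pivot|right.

5; right

pivot = nums[12] = 10; i = -1
j=0: nums[0]=9 ≤ 10 → i=0, swap nums[0],nums[0] (no change) → [9,23,12,7,17,14,6,19,20,8,13,4,10]
j=1: nums[1]=23 > 10 → no swap
j=2: nums[2]=12 > 10 → no swap
j=3: nums[3]=7 ≤ 10 → i=1, swap nums[1],nums[3] → [9,7,12,23,17,14,6,19,20,8,13,4,10]
j=4: nums[4]=17 > 10 → no swap
j=5: nums[5]=14 > 10 → no swap
j=6: nums[6]=6 ≤ 10 → i=2, swap nums[2],nums[6] → [9,7,6,23,17,14,12,19,20,8,13,4,10]
j=7: nums[7]=19 > 10 → no swap
j=8: nums[8]=20 > 10 → no swap
j=9: nums[9]=8 ≤ 10 → i=3, swap nums[3],nums[9] → [9,7,6,8,17,14,12,19,20,23,13,4,10]
j=10: nums[10]=13 > 10 → no swap
j=11: nums[11]=4 ≤ 10 → i=4, swap nums[4],nums[11] → [9,7,6,8,4,14,12,19,20,23,13,17,10]
final swap nums[5],nums[12] → [9,7,6,8,4,10,12,19,20,23,13,17,14]; return 5
p = 5; k-1 = 10 > 5 ⇒ right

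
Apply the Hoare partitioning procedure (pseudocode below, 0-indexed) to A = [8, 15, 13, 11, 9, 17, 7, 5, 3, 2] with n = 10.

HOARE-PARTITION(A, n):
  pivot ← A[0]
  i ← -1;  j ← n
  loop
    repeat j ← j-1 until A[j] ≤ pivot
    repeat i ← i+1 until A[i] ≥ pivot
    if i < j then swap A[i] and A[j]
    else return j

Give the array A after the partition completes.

[2, 3, 5, 7, 9, 17, 11, 13, 15, 8]

pivot=8
j stops at 9 (2), i stops at 0 (8); swap ⇒ [2, 15, 13, 11, 9, 17, 7, 5, 3, 8]
j stops at 8 (3), i stops at 1 (15); swap ⇒ [2, 3, 13, 11, 9, 17, 7, 5, 15, 8]
j stops at 7 (5), i stops at 2 (13); swap ⇒ [2, 3, 5, 11, 9, 17, 7, 13, 15, 8]
j stops at 6 (7), i stops at 3 (11); swap ⇒ [2, 3, 5, 7, 9, 17, 11, 13, 15, 8]
j stops at 3, i stops at 4; i≥j ⇒ return 3. A=[2, 3, 5, 7, 9, 17, 11, 13, 15, 8]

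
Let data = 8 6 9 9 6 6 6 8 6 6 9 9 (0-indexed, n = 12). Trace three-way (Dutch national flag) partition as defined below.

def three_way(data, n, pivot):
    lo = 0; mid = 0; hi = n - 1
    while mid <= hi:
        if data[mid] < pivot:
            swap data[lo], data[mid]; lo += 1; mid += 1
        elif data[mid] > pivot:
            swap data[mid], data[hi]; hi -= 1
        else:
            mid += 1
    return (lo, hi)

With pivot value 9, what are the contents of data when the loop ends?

lo=0 mid=0 hi=11
8<9: swap(0,0), lo=1 mid=1 ⇒ 8 6 9 9 6 6 6 8 6 6 9 9
6<9: swap(1,1), lo=2 mid=2 ⇒ 8 6 9 9 6 6 6 8 6 6 9 9
9=9: mid=3
9=9: mid=4
6<9: swap(2,4), lo=3 mid=5 ⇒ 8 6 6 9 9 6 6 8 6 6 9 9
6<9: swap(3,5), lo=4 mid=6 ⇒ 8 6 6 6 9 9 6 8 6 6 9 9
6<9: swap(4,6), lo=5 mid=7 ⇒ 8 6 6 6 6 9 9 8 6 6 9 9
8<9: swap(5,7), lo=6 mid=8 ⇒ 8 6 6 6 6 8 9 9 6 6 9 9
6<9: swap(6,8), lo=7 mid=9 ⇒ 8 6 6 6 6 8 6 9 9 6 9 9
6<9: swap(7,9), lo=8 mid=10 ⇒ 8 6 6 6 6 8 6 6 9 9 9 9
9=9: mid=11
9=9: mid=12
done. lo=8 hi=11; data=8 6 6 6 6 8 6 6 9 9 9 9

8 6 6 6 6 8 6 6 9 9 9 9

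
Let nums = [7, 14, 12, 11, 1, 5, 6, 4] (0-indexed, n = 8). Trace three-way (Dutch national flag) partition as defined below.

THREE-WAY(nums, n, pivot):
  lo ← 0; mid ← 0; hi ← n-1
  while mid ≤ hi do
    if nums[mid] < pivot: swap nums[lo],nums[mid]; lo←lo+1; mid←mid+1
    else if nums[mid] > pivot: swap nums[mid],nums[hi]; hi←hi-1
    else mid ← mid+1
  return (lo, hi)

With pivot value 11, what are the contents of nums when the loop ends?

[7, 4, 6, 1, 5, 11, 12, 14]

pivot = 11; lo=0, mid=0, hi=7
nums[mid]=7<11: swap nums[0],nums[0]; lo=1,mid=1 → [7, 14, 12, 11, 1, 5, 6, 4]
nums[mid]=14>11: swap nums[1],nums[7]; hi=6 → [7, 4, 12, 11, 1, 5, 6, 14]
nums[mid]=4<11: swap nums[1],nums[1]; lo=2,mid=2 → [7, 4, 12, 11, 1, 5, 6, 14]
nums[mid]=12>11: swap nums[2],nums[6]; hi=5 → [7, 4, 6, 11, 1, 5, 12, 14]
nums[mid]=6<11: swap nums[2],nums[2]; lo=3,mid=3 → [7, 4, 6, 11, 1, 5, 12, 14]
nums[mid]=11=11: mid=4
nums[mid]=1<11: swap nums[3],nums[4]; lo=4,mid=5 → [7, 4, 6, 1, 11, 5, 12, 14]
nums[mid]=5<11: swap nums[4],nums[5]; lo=5,mid=6 → [7, 4, 6, 1, 5, 11, 12, 14]
end: lo=5, hi=5; nums = [7, 4, 6, 1, 5, 11, 12, 14]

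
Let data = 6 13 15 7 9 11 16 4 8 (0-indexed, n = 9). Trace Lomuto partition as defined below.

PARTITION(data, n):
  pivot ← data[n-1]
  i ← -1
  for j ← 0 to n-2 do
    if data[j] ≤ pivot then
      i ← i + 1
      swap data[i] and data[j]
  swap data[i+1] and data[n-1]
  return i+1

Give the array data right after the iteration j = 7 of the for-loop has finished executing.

pivot = data[8] = 8; i = -1
j=0: data[0]=6 ≤ 8 → i=0, swap data[0],data[0] (no change) → 6 13 15 7 9 11 16 4 8
j=1: data[1]=13 > 8 → no swap
j=2: data[2]=15 > 8 → no swap
j=3: data[3]=7 ≤ 8 → i=1, swap data[1],data[3] → 6 7 15 13 9 11 16 4 8
j=4: data[4]=9 > 8 → no swap
j=5: data[5]=11 > 8 → no swap
j=6: data[6]=16 > 8 → no swap
j=7: data[7]=4 ≤ 8 → i=2, swap data[2],data[7] → 6 7 4 13 9 11 16 15 8
(after j=7) data = 6 7 4 13 9 11 16 15 8

6 7 4 13 9 11 16 15 8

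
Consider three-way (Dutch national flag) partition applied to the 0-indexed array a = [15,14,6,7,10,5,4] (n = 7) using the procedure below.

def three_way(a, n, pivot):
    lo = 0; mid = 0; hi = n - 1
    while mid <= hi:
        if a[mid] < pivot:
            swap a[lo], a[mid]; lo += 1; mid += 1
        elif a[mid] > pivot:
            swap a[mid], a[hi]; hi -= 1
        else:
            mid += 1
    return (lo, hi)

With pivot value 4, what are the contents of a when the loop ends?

[4,6,7,10,5,14,15]

lo=0 mid=0 hi=6
15>4: swap(0,6), hi=5 ⇒ [4,14,6,7,10,5,15]
4=4: mid=1
14>4: swap(1,5), hi=4 ⇒ [4,5,6,7,10,14,15]
5>4: swap(1,4), hi=3 ⇒ [4,10,6,7,5,14,15]
10>4: swap(1,3), hi=2 ⇒ [4,7,6,10,5,14,15]
7>4: swap(1,2), hi=1 ⇒ [4,6,7,10,5,14,15]
6>4: swap(1,1), hi=0 ⇒ [4,6,7,10,5,14,15]
done. lo=0 hi=0; a=[4,6,7,10,5,14,15]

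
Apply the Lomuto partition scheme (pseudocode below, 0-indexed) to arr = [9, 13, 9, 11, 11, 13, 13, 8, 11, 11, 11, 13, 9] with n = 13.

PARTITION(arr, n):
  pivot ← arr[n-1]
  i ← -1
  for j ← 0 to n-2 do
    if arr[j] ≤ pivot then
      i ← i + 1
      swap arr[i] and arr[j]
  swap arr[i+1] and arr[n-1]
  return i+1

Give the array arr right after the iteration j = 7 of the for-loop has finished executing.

pivot = arr[12] = 9; i = -1
j=0: arr[0]=9 ≤ 9 → i=0, swap arr[0],arr[0] (no change) → [9, 13, 9, 11, 11, 13, 13, 8, 11, 11, 11, 13, 9]
j=1: arr[1]=13 > 9 → no swap
j=2: arr[2]=9 ≤ 9 → i=1, swap arr[1],arr[2] → [9, 9, 13, 11, 11, 13, 13, 8, 11, 11, 11, 13, 9]
j=3: arr[3]=11 > 9 → no swap
j=4: arr[4]=11 > 9 → no swap
j=5: arr[5]=13 > 9 → no swap
j=6: arr[6]=13 > 9 → no swap
j=7: arr[7]=8 ≤ 9 → i=2, swap arr[2],arr[7] → [9, 9, 8, 11, 11, 13, 13, 13, 11, 11, 11, 13, 9]
(after j=7) arr = [9, 9, 8, 11, 11, 13, 13, 13, 11, 11, 11, 13, 9]

[9, 9, 8, 11, 11, 13, 13, 13, 11, 11, 11, 13, 9]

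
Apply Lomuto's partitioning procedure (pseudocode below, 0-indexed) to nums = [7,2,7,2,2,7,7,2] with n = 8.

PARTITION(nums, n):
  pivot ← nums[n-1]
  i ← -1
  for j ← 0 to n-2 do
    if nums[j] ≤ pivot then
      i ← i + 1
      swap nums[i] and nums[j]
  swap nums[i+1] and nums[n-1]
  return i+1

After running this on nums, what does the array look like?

pivot = nums[7] = 2; i = -1
j=0: nums[0]=7 > 2 → no swap
j=1: nums[1]=2 ≤ 2 → i=0, swap nums[0],nums[1] → [2,7,7,2,2,7,7,2]
j=2: nums[2]=7 > 2 → no swap
j=3: nums[3]=2 ≤ 2 → i=1, swap nums[1],nums[3] → [2,2,7,7,2,7,7,2]
j=4: nums[4]=2 ≤ 2 → i=2, swap nums[2],nums[4] → [2,2,2,7,7,7,7,2]
j=5: nums[5]=7 > 2 → no swap
j=6: nums[6]=7 > 2 → no swap
final swap nums[3],nums[7] → [2,2,2,2,7,7,7,7]; return 3

[2,2,2,2,7,7,7,7]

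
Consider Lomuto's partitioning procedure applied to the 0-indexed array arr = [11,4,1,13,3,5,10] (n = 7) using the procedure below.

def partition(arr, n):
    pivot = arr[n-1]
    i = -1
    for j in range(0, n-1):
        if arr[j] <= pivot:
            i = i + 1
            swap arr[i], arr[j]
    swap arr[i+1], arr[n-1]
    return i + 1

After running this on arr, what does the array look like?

[4,1,3,5,10,13,11]

pivot=10, i=-1
j=0: 11>10, skip
j=1: 4≤10, i=0, swap(0,1) ⇒ [4,11,1,13,3,5,10]
j=2: 1≤10, i=1, swap(1,2) ⇒ [4,1,11,13,3,5,10]
j=3: 13>10, skip
j=4: 3≤10, i=2, swap(2,4) ⇒ [4,1,3,13,11,5,10]
j=5: 5≤10, i=3, swap(3,5) ⇒ [4,1,3,5,11,13,10]
swap(4,6) ⇒ [4,1,3,5,10,13,11]; return 4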